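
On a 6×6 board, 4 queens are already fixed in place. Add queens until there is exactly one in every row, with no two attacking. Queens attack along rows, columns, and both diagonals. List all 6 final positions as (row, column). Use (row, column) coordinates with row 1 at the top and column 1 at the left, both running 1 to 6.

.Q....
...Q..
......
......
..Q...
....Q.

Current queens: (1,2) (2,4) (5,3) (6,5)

Row 3: attacked by (1,2)→{2,4}; (2,4)→{3,4,5}; (5,3)→{1,3,5}; (6,5)→{2,5}. Safe: 6. Place at column 6.
Row 4: attacked by (1,2)→{2,5}; (2,4)→{2,4,6}; (3,6)→{5,6}; (5,3)→{2,3,4}; (6,5)→{3,5}. Safe: 1. Place at column 1.
Columns [2, 4, 6, 1, 3, 5], r−c [-1, -2, -3, 3, 2, 1], r+c [3, 6, 9, 5, 8, 11] are all distinct, so no two queens attack.

(1,2) (2,4) (3,6) (4,1) (5,3) (6,5)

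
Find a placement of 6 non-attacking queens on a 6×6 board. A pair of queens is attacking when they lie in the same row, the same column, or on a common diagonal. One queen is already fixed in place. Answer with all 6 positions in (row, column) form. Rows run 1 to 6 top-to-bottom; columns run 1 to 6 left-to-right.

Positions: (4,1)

(1,2) (2,4) (3,6) (4,1) (5,3) (6,5)

Row 1: attacked by (4,1)→{1,4}. Safe: 2, 3, 5, 6. Place at column 2.
Row 2: attacked by (1,2)→{1,2,3}; (4,1)→{1,3}. Safe: 4, 5, 6. Place at column 4.
Row 3: attacked by (1,2)→{2,4}; (2,4)→{3,4,5}; (4,1)→{1,2}. Safe: 6. Place at column 6.
Row 5: attacked by (1,2)→{2,6}; (2,4)→{1,4}; (3,6)→{4,6}; (4,1)→{1,2}. Safe: 3, 5. Place at column 3.
Row 6: attacked by (1,2)→{2}; (2,4)→{4}; (3,6)→{3,6}; (4,1)→{1,3}; (5,3)→{2,3,4}. Safe: 5. Place at column 5.
Columns [2, 4, 6, 1, 3, 5], r−c [-1, -2, -3, 3, 2, 1], r+c [3, 6, 9, 5, 8, 11] are all distinct, so no two queens attack.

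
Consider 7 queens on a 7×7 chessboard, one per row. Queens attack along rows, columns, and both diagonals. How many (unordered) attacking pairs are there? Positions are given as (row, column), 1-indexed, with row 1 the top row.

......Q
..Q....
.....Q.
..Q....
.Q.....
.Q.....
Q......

Same column: (2,3)–(4,3) (column 3); (5,2)–(6,2) (column 2).
Same diagonal: (1,7)–(6,2) (|1−6| = |7−2| = 5); (1,7)–(7,1) (|1−7| = |7−1| = 6); (4,3)–(5,2) (|4−5| = |3−2| = 1); (6,2)–(7,1) (|6−7| = |2−1| = 1).
Total attacking pairs: 6.

6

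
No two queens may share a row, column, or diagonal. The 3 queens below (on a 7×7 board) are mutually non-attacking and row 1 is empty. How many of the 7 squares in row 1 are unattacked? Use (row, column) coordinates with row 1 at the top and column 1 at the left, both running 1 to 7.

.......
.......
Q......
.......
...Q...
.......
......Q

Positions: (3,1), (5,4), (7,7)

(3,1) attacks row 1 at column 1 and diagonals 3.
(5,4) attacks row 1 at column 4.
(7,7) attacks row 1 at column 7 and diagonals 1.
Attacked columns: {1, 3, 4, 7}. Safe: {2, 5, 6}.

3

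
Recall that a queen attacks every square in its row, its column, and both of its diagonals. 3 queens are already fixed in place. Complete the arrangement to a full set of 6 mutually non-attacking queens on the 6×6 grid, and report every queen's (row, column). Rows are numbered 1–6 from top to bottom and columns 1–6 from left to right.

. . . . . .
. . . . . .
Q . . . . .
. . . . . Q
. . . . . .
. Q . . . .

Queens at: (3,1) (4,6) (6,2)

(1,5) (2,3) (3,1) (4,6) (5,4) (6,2)

Row 1: attacked by (3,1)→{1,3}; (4,6)→{3,6}; (6,2)→{2}. Safe: 4, 5. Place at column 5.
Row 2: attacked by (1,5)→{4,5,6}; (3,1)→{1,2}; (4,6)→{4,6}; (6,2)→{2,6}. Safe: 3. Place at column 3.
Row 5: attacked by (1,5)→{1,5}; (2,3)→{3,6}; (3,1)→{1,3}; (4,6)→{5,6}; (6,2)→{1,2,3}. Safe: 4. Place at column 4.
Columns [5, 3, 1, 6, 4, 2], r−c [-4, -1, 2, -2, 1, 4], r+c [6, 5, 4, 10, 9, 8] are all distinct, so no two queens attack.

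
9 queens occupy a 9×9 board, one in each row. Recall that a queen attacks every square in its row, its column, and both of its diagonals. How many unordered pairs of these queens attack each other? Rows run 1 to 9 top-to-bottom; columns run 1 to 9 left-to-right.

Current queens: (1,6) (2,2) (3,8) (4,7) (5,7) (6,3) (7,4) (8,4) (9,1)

Same column: (4,7)–(5,7) (column 7); (7,4)–(8,4) (column 4).
Same diagonal: (1,6)–(3,8) (|1−3| = |6−8| = 2); (3,8)–(4,7) (|3−4| = |8−7| = 1); (3,8)–(7,4) (|3−7| = |8−4| = 4); (4,7)–(7,4) (|4−7| = |7−4| = 3); (5,7)–(8,4) (|5−8| = |7−4| = 3); (6,3)–(7,4) (|6−7| = |3−4| = 1).
Total attacking pairs: 8.

8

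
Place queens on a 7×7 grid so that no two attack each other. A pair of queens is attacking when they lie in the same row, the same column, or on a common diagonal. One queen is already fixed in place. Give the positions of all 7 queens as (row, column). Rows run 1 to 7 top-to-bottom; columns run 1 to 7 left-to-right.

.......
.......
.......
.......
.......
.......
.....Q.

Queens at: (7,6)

Row 1: attacked by (7,6)→{6}. Safe: 1, 2, 3, 4, 5, 7. Place at column 4.
Row 2: attacked by (1,4)→{3,4,5}; (7,6)→{1,6}. Safe: 2, 7. Place at column 2.
Row 3: attacked by (1,4)→{2,4,6}; (2,2)→{1,2,3}; (7,6)→{2,6}. Safe: 5, 7. Place at column 7.
Row 4: attacked by (1,4)→{1,4,7}; (2,2)→{2,4}; (3,7)→{6,7}; (7,6)→{3,6}. Safe: 5. Place at column 5.
Row 5: attacked by (1,4)→{4}; (2,2)→{2,5}; (3,7)→{5,7}; (4,5)→{4,5,6}; (7,6)→{4,6}. Safe: 1, 3. Place at column 3.
Row 6: attacked by (1,4)→{4}; (2,2)→{2,6}; (3,7)→{4,7}; (4,5)→{3,5,7}; (5,3)→{2,3,4}; (7,6)→{5,6,7}. Safe: 1. Place at column 1.
Columns [4, 2, 7, 5, 3, 1, 6], r−c [-3, 0, -4, -1, 2, 5, 1], r+c [5, 4, 10, 9, 8, 7, 13] are all distinct, so no two queens attack.

(1,4) (2,2) (3,7) (4,5) (5,3) (6,1) (7,6)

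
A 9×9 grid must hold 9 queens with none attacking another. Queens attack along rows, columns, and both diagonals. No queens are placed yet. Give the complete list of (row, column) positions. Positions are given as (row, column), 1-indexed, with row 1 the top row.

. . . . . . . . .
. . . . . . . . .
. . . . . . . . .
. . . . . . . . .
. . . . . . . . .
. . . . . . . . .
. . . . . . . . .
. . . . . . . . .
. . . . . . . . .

Row 1: Safe: 1, 2, 3, 4, 5, 6, 7, 8, 9. Place at column 6.
Row 2: attacked by (1,6)→{5,6,7}. Safe: 1, 2, 3, 4, 8, 9. Place at column 9.
Row 3: attacked by (1,6)→{4,6,8}; (2,9)→{8,9}. Safe: 1, 2, 3, 5, 7. Place at column 5.
Row 4: attacked by (1,6)→{3,6,9}; (2,9)→{7,9}; (3,5)→{4,5,6}. Safe: 1, 2, 8. Place at column 8.
Row 5: attacked by (1,6)→{2,6}; (2,9)→{6,9}; (3,5)→{3,5,7}; (4,8)→{7,8,9}. Safe: 1, 4. Place at column 1.
Row 6: attacked by (1,6)→{1,6}; (2,9)→{5,9}; (3,5)→{2,5,8}; (4,8)→{6,8}; (5,1)→{1,2}. Safe: 3, 4, 7. Place at column 3.
Row 7: attacked by (1,6)→{6}; (2,9)→{4,9}; (3,5)→{1,5,9}; (4,8)→{5,8}; (5,1)→{1,3}; (6,3)→{2,3,4}. Safe: 7. Place at column 7.
Row 8: attacked by (1,6)→{6}; (2,9)→{3,9}; (3,5)→{5}; (4,8)→{4,8}; (5,1)→{1,4}; (6,3)→{1,3,5}; (7,7)→{6,7,8}. Safe: 2. Place at column 2.
Row 9: attacked by (1,6)→{6}; (2,9)→{2,9}; (3,5)→{5}; (4,8)→{3,8}; (5,1)→{1,5}; (6,3)→{3,6}; (7,7)→{5,7,9}; (8,2)→{1,2,3}. Safe: 4. Place at column 4.
Columns [6, 9, 5, 8, 1, 3, 7, 2, 4], r−c [-5, -7, -2, -4, 4, 3, 0, 6, 5], r+c [7, 11, 8, 12, 6, 9, 14, 10, 13] are all distinct, so no two queens attack.

(1,6) (2,9) (3,5) (4,8) (5,1) (6,3) (7,7) (8,2) (9,4)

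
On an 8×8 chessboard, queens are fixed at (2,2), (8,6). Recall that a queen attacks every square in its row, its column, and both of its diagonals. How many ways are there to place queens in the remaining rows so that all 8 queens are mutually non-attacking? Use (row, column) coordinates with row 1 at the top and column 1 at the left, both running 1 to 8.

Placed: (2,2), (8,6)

5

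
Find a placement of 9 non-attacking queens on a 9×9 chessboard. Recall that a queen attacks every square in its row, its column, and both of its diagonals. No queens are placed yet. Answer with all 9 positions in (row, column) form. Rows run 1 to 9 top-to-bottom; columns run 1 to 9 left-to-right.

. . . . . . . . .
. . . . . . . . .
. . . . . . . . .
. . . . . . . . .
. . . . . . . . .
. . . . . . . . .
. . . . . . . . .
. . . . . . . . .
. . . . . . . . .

(1,8) (2,2) (3,9) (4,6) (5,3) (6,1) (7,4) (8,7) (9,5)

Row 1: Safe: 1, 2, 3, 4, 5, 6, 7, 8, 9. Place at column 8.
Row 2: attacked by (1,8)→{7,8,9}. Safe: 1, 2, 3, 4, 5, 6. Place at column 2.
Row 3: attacked by (1,8)→{6,8}; (2,2)→{1,2,3}. Safe: 4, 5, 7, 9. Place at column 9.
Row 4: attacked by (1,8)→{5,8}; (2,2)→{2,4}; (3,9)→{8,9}. Safe: 1, 3, 6, 7. Place at column 6.
Row 5: attacked by (1,8)→{4,8}; (2,2)→{2,5}; (3,9)→{7,9}; (4,6)→{5,6,7}. Safe: 1, 3. Place at column 3.
Row 6: attacked by (1,8)→{3,8}; (2,2)→{2,6}; (3,9)→{6,9}; (4,6)→{4,6,8}; (5,3)→{2,3,4}. Safe: 1, 5, 7. Place at column 1.
Row 7: attacked by (1,8)→{2,8}; (2,2)→{2,7}; (3,9)→{5,9}; (4,6)→{3,6,9}; (5,3)→{1,3,5}; (6,1)→{1,2}. Safe: 4. Place at column 4.
Row 8: attacked by (1,8)→{1,8}; (2,2)→{2,8}; (3,9)→{4,9}; (4,6)→{2,6}; (5,3)→{3,6}; (6,1)→{1,3}; (7,4)→{3,4,5}. Safe: 7. Place at column 7.
Row 9: attacked by (1,8)→{8}; (2,2)→{2,9}; (3,9)→{3,9}; (4,6)→{1,6}; (5,3)→{3,7}; (6,1)→{1,4}; (7,4)→{2,4,6}; (8,7)→{6,7,8}. Safe: 5. Place at column 5.
Columns [8, 2, 9, 6, 3, 1, 4, 7, 5], r−c [-7, 0, -6, -2, 2, 5, 3, 1, 4], r+c [9, 4, 12, 10, 8, 7, 11, 15, 14] are all distinct, so no two queens attack.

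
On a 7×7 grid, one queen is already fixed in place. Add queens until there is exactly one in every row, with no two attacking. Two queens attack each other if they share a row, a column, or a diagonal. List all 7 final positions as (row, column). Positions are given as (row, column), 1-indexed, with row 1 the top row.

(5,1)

Row 1: attacked by (5,1)→{1,5}. Safe: 2, 3, 4, 6, 7. Place at column 2.
Row 2: attacked by (1,2)→{1,2,3}; (5,1)→{1,4}. Safe: 5, 6, 7. Place at column 5.
Row 3: attacked by (1,2)→{2,4}; (2,5)→{4,5,6}; (5,1)→{1,3}. Safe: 7. Place at column 7.
Row 4: attacked by (1,2)→{2,5}; (2,5)→{3,5,7}; (3,7)→{6,7}; (5,1)→{1,2}. Safe: 4. Place at column 4.
Row 6: attacked by (1,2)→{2,7}; (2,5)→{1,5}; (3,7)→{4,7}; (4,4)→{2,4,6}; (5,1)→{1,2}. Safe: 3. Place at column 3.
Row 7: attacked by (1,2)→{2}; (2,5)→{5}; (3,7)→{3,7}; (4,4)→{1,4,7}; (5,1)→{1,3}; (6,3)→{2,3,4}. Safe: 6. Place at column 6.
Columns [2, 5, 7, 4, 1, 3, 6], r−c [-1, -3, -4, 0, 4, 3, 1], r+c [3, 7, 10, 8, 6, 9, 13] are all distinct, so no two queens attack.

(1,2) (2,5) (3,7) (4,4) (5,1) (6,3) (7,6)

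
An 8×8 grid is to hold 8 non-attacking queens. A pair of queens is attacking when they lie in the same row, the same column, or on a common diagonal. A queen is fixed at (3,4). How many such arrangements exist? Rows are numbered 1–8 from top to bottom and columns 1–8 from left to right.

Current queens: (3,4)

Branch on row 1: col 1 → 1; col 3 → 3; col 5 → 6; col 7 → 1; col 8 → 1.
Sum: 1 + 3 + 6 + 1 + 1 = 12.

12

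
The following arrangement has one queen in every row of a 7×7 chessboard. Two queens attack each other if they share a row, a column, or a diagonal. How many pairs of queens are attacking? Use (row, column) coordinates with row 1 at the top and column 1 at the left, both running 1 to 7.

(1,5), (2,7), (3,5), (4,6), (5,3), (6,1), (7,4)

3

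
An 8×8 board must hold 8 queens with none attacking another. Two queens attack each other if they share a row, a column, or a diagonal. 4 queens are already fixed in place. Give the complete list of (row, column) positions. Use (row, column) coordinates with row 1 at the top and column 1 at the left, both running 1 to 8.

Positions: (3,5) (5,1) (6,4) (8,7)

Row 1: attacked by (3,5)→{3,5,7}; (5,1)→{1,5}; (6,4)→{4}; (8,7)→{7}. Safe: 2, 6, 8. Place at column 6.
Row 2: attacked by (1,6)→{5,6,7}; (3,5)→{4,5,6}; (5,1)→{1,4}; (6,4)→{4,8}; (8,7)→{1,7}. Safe: 2, 3. Place at column 3.
Row 4: attacked by (1,6)→{3,6}; (2,3)→{1,3,5}; (3,5)→{4,5,6}; (5,1)→{1,2}; (6,4)→{2,4,6}; (8,7)→{3,7}. Safe: 8. Place at column 8.
Row 7: attacked by (1,6)→{6}; (2,3)→{3,8}; (3,5)→{1,5}; (4,8)→{5,8}; (5,1)→{1,3}; (6,4)→{3,4,5}; (8,7)→{6,7,8}. Safe: 2. Place at column 2.
Columns [6, 3, 5, 8, 1, 4, 2, 7], r−c [-5, -1, -2, -4, 4, 2, 5, 1], r+c [7, 5, 8, 12, 6, 10, 9, 15] are all distinct, so no two queens attack.

(1,6) (2,3) (3,5) (4,8) (5,1) (6,4) (7,2) (8,7)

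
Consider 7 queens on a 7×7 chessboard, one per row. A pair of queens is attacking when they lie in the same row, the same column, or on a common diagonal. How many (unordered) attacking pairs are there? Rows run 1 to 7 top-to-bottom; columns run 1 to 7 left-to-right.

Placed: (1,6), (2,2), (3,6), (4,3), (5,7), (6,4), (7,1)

2

Same column: (1,6)–(3,6) (column 6).
Same diagonal: (1,6)–(4,3) (|1−4| = |6−3| = 3).
Total attacking pairs: 2.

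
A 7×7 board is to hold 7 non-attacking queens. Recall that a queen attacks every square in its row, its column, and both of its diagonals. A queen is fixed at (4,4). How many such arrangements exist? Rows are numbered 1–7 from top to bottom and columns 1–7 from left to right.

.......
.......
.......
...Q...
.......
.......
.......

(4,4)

8

Branch on row 1: col 2 → 2; col 3 → 2; col 5 → 2; col 6 → 2.
Sum: 2 + 2 + 2 + 2 = 8.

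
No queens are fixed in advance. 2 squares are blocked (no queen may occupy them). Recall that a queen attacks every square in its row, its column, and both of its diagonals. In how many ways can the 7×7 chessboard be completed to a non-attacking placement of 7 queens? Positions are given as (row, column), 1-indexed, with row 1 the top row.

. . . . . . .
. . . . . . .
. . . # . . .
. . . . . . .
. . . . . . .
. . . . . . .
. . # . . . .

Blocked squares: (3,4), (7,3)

Branch on row 1: col 1 → 3; col 2 → 7; col 3 → 5; col 4 → 5; col 5 → 3; col 6 → 6; col 7 → 2.
Sum: 3 + 7 + 5 + 5 + 3 + 6 + 2 = 31.

31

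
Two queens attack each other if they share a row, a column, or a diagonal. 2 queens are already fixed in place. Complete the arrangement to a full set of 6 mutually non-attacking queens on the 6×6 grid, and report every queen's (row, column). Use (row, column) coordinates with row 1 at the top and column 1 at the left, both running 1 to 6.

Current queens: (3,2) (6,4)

(1,3) (2,6) (3,2) (4,5) (5,1) (6,4)

Row 1: attacked by (3,2)→{2,4}; (6,4)→{4}. Safe: 1, 3, 5, 6. Place at column 3.
Row 2: attacked by (1,3)→{2,3,4}; (3,2)→{1,2,3}; (6,4)→{4}. Safe: 5, 6. Place at column 6.
Row 4: attacked by (1,3)→{3,6}; (2,6)→{4,6}; (3,2)→{1,2,3}; (6,4)→{2,4,6}. Safe: 5. Place at column 5.
Row 5: attacked by (1,3)→{3}; (2,6)→{3,6}; (3,2)→{2,4}; (4,5)→{4,5,6}; (6,4)→{3,4,5}. Safe: 1. Place at column 1.
Columns [3, 6, 2, 5, 1, 4], r−c [-2, -4, 1, -1, 4, 2], r+c [4, 8, 5, 9, 6, 10] are all distinct, so no two queens attack.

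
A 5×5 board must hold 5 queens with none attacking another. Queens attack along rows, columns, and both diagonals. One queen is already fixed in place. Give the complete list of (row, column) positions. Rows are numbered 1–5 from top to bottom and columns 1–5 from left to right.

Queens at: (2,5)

(1,3) (2,5) (3,2) (4,4) (5,1)

Row 1: attacked by (2,5)→{4,5}. Safe: 1, 2, 3. Place at column 3.
Row 3: attacked by (1,3)→{1,3,5}; (2,5)→{4,5}. Safe: 2. Place at column 2.
Row 4: attacked by (1,3)→{3}; (2,5)→{3,5}; (3,2)→{1,2,3}. Safe: 4. Place at column 4.
Row 5: attacked by (1,3)→{3}; (2,5)→{2,5}; (3,2)→{2,4}; (4,4)→{3,4,5}. Safe: 1. Place at column 1.
Columns [3, 5, 2, 4, 1], r−c [-2, -3, 1, 0, 4], r+c [4, 7, 5, 8, 6] are all distinct, so no two queens attack.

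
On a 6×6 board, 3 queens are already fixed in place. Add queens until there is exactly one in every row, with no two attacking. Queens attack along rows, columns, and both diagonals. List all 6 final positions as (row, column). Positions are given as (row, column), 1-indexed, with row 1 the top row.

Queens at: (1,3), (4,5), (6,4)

(1,3) (2,6) (3,2) (4,5) (5,1) (6,4)

Row 2: attacked by (1,3)→{2,3,4}; (4,5)→{3,5}; (6,4)→{4}. Safe: 1, 6. Place at column 6.
Row 3: attacked by (1,3)→{1,3,5}; (2,6)→{5,6}; (4,5)→{4,5,6}; (6,4)→{1,4}. Safe: 2. Place at column 2.
Row 5: attacked by (1,3)→{3}; (2,6)→{3,6}; (3,2)→{2,4}; (4,5)→{4,5,6}; (6,4)→{3,4,5}. Safe: 1. Place at column 1.
Columns [3, 6, 2, 5, 1, 4], r−c [-2, -4, 1, -1, 4, 2], r+c [4, 8, 5, 9, 6, 10] are all distinct, so no two queens attack.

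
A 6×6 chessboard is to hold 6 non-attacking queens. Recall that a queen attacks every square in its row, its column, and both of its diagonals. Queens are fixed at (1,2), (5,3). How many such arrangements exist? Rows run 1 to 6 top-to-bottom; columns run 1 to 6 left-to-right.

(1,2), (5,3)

Branch on row 2: col 4 → 1; col 5 → 0.
Sum: 1 + 0 = 1.

1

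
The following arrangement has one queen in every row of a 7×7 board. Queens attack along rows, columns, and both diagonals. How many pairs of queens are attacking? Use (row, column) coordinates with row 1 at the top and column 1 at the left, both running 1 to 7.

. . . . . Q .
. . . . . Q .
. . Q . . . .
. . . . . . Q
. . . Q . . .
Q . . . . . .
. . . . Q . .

Same column: (1,6)–(2,6) (column 6).
Same diagonal: (1,6)–(6,1) (|1−6| = |6−1| = 5).
Total attacking pairs: 2.

2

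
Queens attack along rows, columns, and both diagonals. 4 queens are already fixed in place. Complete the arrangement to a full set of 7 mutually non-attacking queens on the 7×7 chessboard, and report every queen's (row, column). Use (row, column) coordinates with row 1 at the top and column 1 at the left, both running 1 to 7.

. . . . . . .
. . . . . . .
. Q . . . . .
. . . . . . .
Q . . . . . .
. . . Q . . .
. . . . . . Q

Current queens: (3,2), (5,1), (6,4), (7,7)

Row 1: attacked by (3,2)→{2,4}; (5,1)→{1,5}; (6,4)→{4}; (7,7)→{1,7}. Safe: 3, 6. Place at column 3.
Row 2: attacked by (1,3)→{2,3,4}; (3,2)→{1,2,3}; (5,1)→{1,4}; (6,4)→{4}; (7,7)→{2,7}. Safe: 5, 6. Place at column 6.
Row 4: attacked by (1,3)→{3,6}; (2,6)→{4,6}; (3,2)→{1,2,3}; (5,1)→{1,2}; (6,4)→{2,4,6}; (7,7)→{4,7}. Safe: 5. Place at column 5.
Columns [3, 6, 2, 5, 1, 4, 7], r−c [-2, -4, 1, -1, 4, 2, 0], r+c [4, 8, 5, 9, 6, 10, 14] are all distinct, so no two queens attack.

(1,3) (2,6) (3,2) (4,5) (5,1) (6,4) (7,7)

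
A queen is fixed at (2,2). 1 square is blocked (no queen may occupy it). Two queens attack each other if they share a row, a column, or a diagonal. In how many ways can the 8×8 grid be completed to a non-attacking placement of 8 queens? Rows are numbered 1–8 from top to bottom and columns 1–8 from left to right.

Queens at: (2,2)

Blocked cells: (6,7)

Branch on row 1: col 4 → 6; col 5 → 3; col 6 → 2; col 7 → 2; col 8 → 1.
Sum: 6 + 3 + 2 + 2 + 1 = 14.

14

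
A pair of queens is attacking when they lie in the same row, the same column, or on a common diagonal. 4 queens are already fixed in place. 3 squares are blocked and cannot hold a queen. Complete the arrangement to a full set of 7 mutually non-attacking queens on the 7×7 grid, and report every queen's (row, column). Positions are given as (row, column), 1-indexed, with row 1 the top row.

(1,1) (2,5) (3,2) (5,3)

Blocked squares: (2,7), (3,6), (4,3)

Row 4: attacked by (1,1)→{1,4}; (2,5)→{3,5,7}; (3,2)→{1,2,3}; (5,3)→{2,3,4}. Blocked: 3. Safe: 6. Place at column 6.
Row 6: attacked by (1,1)→{1,6}; (2,5)→{1,5}; (3,2)→{2,5}; (4,6)→{4,6}; (5,3)→{2,3,4}. Safe: 7. Place at column 7.
Row 7: attacked by (1,1)→{1,7}; (2,5)→{5}; (3,2)→{2,6}; (4,6)→{3,6}; (5,3)→{1,3,5}; (6,7)→{6,7}. Safe: 4. Place at column 4.
Columns [1, 5, 2, 6, 3, 7, 4], r−c [0, -3, 1, -2, 2, -1, 3], r+c [2, 7, 5, 10, 8, 13, 11] are all distinct, so no two queens attack.

(1,1) (2,5) (3,2) (4,6) (5,3) (6,7) (7,4)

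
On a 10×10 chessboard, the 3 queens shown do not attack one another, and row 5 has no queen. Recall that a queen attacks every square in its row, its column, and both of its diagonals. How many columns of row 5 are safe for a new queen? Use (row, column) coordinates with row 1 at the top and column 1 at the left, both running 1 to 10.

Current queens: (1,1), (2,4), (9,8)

(1,1) attacks row 5 at column 1 and diagonals 5.
(2,4) attacks row 5 at column 4 and diagonals 1, 7.
(9,8) attacks row 5 at column 8 and diagonals 4.
Attacked columns: {1, 4, 5, 7, 8}. Safe: {2, 3, 6, 9, 10}.

5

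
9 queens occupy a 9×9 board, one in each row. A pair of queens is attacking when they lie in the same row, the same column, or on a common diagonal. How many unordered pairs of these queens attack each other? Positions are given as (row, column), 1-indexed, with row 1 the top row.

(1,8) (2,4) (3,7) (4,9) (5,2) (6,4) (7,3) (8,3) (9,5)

6

Same column: (2,4)–(6,4) (column 4); (7,3)–(8,3) (column 3).
Same diagonal: (3,7)–(6,4) (|3−6| = |7−4| = 3); (3,7)–(7,3) (|3−7| = |7−3| = 4); (6,4)–(7,3) (|6−7| = |4−3| = 1); (7,3)–(9,5) (|7−9| = |3−5| = 2).
Total attacking pairs: 6.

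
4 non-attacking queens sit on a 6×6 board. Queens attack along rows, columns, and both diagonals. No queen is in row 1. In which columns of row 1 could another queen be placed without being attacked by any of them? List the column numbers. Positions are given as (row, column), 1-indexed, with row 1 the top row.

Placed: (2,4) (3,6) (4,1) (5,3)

columns 2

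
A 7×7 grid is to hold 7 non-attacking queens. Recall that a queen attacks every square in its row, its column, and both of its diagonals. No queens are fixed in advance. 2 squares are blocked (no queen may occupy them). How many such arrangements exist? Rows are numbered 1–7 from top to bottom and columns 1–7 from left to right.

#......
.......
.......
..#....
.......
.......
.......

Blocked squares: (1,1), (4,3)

33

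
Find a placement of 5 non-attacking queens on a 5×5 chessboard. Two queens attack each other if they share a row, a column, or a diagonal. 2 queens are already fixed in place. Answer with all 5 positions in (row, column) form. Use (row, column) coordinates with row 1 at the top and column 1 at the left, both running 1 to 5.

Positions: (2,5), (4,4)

(1,3) (2,5) (3,2) (4,4) (5,1)

Row 1: attacked by (2,5)→{4,5}; (4,4)→{1,4}. Safe: 2, 3. Place at column 3.
Row 3: attacked by (1,3)→{1,3,5}; (2,5)→{4,5}; (4,4)→{3,4,5}. Safe: 2. Place at column 2.
Row 5: attacked by (1,3)→{3}; (2,5)→{2,5}; (3,2)→{2,4}; (4,4)→{3,4,5}. Safe: 1. Place at column 1.
Columns [3, 5, 2, 4, 1], r−c [-2, -3, 1, 0, 4], r+c [4, 7, 5, 8, 6] are all distinct, so no two queens attack.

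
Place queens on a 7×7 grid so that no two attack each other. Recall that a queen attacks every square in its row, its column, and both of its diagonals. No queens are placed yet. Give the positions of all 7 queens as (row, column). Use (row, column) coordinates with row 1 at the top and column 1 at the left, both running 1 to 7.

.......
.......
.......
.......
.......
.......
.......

(1,6) (2,3) (3,1) (4,4) (5,7) (6,5) (7,2)

Row 1: Safe: 1, 2, 3, 4, 5, 6, 7. Place at column 6.
Row 2: attacked by (1,6)→{5,6,7}. Safe: 1, 2, 3, 4. Place at column 3.
Row 3: attacked by (1,6)→{4,6}; (2,3)→{2,3,4}. Safe: 1, 5, 7. Place at column 1.
Row 4: attacked by (1,6)→{3,6}; (2,3)→{1,3,5}; (3,1)→{1,2}. Safe: 4, 7. Place at column 4.
Row 5: attacked by (1,6)→{2,6}; (2,3)→{3,6}; (3,1)→{1,3}; (4,4)→{3,4,5}. Safe: 7. Place at column 7.
Row 6: attacked by (1,6)→{1,6}; (2,3)→{3,7}; (3,1)→{1,4}; (4,4)→{2,4,6}; (5,7)→{6,7}. Safe: 5. Place at column 5.
Row 7: attacked by (1,6)→{6}; (2,3)→{3}; (3,1)→{1,5}; (4,4)→{1,4,7}; (5,7)→{5,7}; (6,5)→{4,5,6}. Safe: 2. Place at column 2.
Columns [6, 3, 1, 4, 7, 5, 2], r−c [-5, -1, 2, 0, -2, 1, 5], r+c [7, 5, 4, 8, 12, 11, 9] are all distinct, so no two queens attack.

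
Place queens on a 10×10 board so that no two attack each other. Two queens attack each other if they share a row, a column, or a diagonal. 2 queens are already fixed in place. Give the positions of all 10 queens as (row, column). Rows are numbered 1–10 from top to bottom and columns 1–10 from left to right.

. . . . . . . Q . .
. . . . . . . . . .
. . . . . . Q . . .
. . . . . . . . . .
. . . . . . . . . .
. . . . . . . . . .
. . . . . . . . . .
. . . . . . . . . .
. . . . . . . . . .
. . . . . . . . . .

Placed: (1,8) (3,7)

(1,8) (2,3) (3,7) (4,4) (5,2) (6,9) (7,6) (8,10) (9,5) (10,1)

Row 2: attacked by (1,8)→{7,8,9}; (3,7)→{6,7,8}. Safe: 1, 2, 3, 4, 5, 10. Place at column 3.
Row 4: attacked by (1,8)→{5,8}; (2,3)→{1,3,5}; (3,7)→{6,7,8}. Safe: 2, 4, 9, 10. Place at column 4.
Row 5: attacked by (1,8)→{4,8}; (2,3)→{3,6}; (3,7)→{5,7,9}; (4,4)→{3,4,5}. Safe: 1, 2, 10. Place at column 2.
Row 6: attacked by (1,8)→{3,8}; (2,3)→{3,7}; (3,7)→{4,7,10}; (4,4)→{2,4,6}; (5,2)→{1,2,3}. Safe: 5, 9. Place at column 9.
Row 7: attacked by (1,8)→{2,8}; (2,3)→{3,8}; (3,7)→{3,7}; (4,4)→{1,4,7}; (5,2)→{2,4}; (6,9)→{8,9,10}. Safe: 5, 6. Place at column 6.
Row 8: attacked by (1,8)→{1,8}; (2,3)→{3,9}; (3,7)→{2,7}; (4,4)→{4,8}; (5,2)→{2,5}; (6,9)→{7,9}; (7,6)→{5,6,7}. Safe: 10. Place at column 10.
Row 9: attacked by (1,8)→{8}; (2,3)→{3,10}; (3,7)→{1,7}; (4,4)→{4,9}; (5,2)→{2,6}; (6,9)→{6,9}; (7,6)→{4,6,8}; (8,10)→{9,10}. Safe: 5. Place at column 5.
Row 10: attacked by (1,8)→{8}; (2,3)→{3}; (3,7)→{7}; (4,4)→{4,10}; (5,2)→{2,7}; (6,9)→{5,9}; (7,6)→{3,6,9}; (8,10)→{8,10}; (9,5)→{4,5,6}. Safe: 1. Place at column 1.
Columns [8, 3, 7, 4, 2, 9, 6, 10, 5, 1], r−c [-7, -1, -4, 0, 3, -3, 1, -2, 4, 9], r+c [9, 5, 10, 8, 7, 15, 13, 18, 14, 11] are all distinct, so no two queens attack.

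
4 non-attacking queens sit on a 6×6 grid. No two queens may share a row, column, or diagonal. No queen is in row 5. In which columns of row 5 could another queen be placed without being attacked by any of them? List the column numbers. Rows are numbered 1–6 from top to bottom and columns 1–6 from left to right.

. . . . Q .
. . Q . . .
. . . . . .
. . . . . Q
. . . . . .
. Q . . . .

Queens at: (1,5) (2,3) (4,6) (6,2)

columns 4

(1,5) attacks row 5 at column 5 and diagonals 1.
(2,3) attacks row 5 at column 3 and diagonals 6.
(4,6) attacks row 5 at column 6 and diagonals 5.
(6,2) attacks row 5 at column 2 and diagonals 1, 3.
Attacked columns: {1, 2, 3, 5, 6}. Safe: {4}.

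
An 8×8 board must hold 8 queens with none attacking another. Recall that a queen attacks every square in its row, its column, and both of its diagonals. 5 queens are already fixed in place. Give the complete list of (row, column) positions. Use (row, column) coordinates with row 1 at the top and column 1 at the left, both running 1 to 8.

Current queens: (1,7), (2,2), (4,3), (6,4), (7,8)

Row 3: attacked by (1,7)→{5,7}; (2,2)→{1,2,3}; (4,3)→{2,3,4}; (6,4)→{1,4,7}; (7,8)→{4,8}. Safe: 6. Place at column 6.
Row 5: attacked by (1,7)→{3,7}; (2,2)→{2,5}; (3,6)→{4,6,8}; (4,3)→{2,3,4}; (6,4)→{3,4,5}; (7,8)→{6,8}. Safe: 1. Place at column 1.
Row 8: attacked by (1,7)→{7}; (2,2)→{2,8}; (3,6)→{1,6}; (4,3)→{3,7}; (5,1)→{1,4}; (6,4)→{2,4,6}; (7,8)→{7,8}. Safe: 5. Place at column 5.
Columns [7, 2, 6, 3, 1, 4, 8, 5], r−c [-6, 0, -3, 1, 4, 2, -1, 3], r+c [8, 4, 9, 7, 6, 10, 15, 13] are all distinct, so no two queens attack.

(1,7) (2,2) (3,6) (4,3) (5,1) (6,4) (7,8) (8,5)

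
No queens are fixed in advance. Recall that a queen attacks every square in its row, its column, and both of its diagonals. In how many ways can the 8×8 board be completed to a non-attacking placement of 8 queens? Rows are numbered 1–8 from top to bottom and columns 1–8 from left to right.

Branch on row 1: col 1 → 4; col 2 → 8; col 3 → 16; col 4 → 18; col 5 → 18; col 6 → 16; col 7 → 8; col 8 → 4.
Sum: 4 + 8 + 16 + 18 + 18 + 16 + 8 + 4 = 92.
(This is the classic 8-queens count.)

92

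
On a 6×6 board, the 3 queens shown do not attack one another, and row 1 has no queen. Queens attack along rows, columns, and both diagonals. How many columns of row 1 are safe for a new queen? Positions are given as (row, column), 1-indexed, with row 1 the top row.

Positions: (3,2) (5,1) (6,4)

(3,2) attacks row 1 at column 2 and diagonals 4.
(5,1) attacks row 1 at column 1 and diagonals 5.
(6,4) attacks row 1 at column 4.
Attacked columns: {1, 2, 4, 5}. Safe: {3, 6}.

2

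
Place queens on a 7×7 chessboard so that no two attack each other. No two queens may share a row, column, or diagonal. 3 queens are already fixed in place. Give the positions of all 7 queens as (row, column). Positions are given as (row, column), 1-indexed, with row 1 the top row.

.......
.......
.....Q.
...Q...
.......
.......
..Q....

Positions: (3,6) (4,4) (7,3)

(1,5) (2,1) (3,6) (4,4) (5,2) (6,7) (7,3)

Row 1: attacked by (3,6)→{4,6}; (4,4)→{1,4,7}; (7,3)→{3}. Safe: 2, 5. Place at column 5.
Row 2: attacked by (1,5)→{4,5,6}; (3,6)→{5,6,7}; (4,4)→{2,4,6}; (7,3)→{3}. Safe: 1. Place at column 1.
Row 5: attacked by (1,5)→{1,5}; (2,1)→{1,4}; (3,6)→{4,6}; (4,4)→{3,4,5}; (7,3)→{1,3,5}. Safe: 2, 7. Place at column 2.
Row 6: attacked by (1,5)→{5}; (2,1)→{1,5}; (3,6)→{3,6}; (4,4)→{2,4,6}; (5,2)→{1,2,3}; (7,3)→{2,3,4}. Safe: 7. Place at column 7.
Columns [5, 1, 6, 4, 2, 7, 3], r−c [-4, 1, -3, 0, 3, -1, 4], r+c [6, 3, 9, 8, 7, 13, 10] are all distinct, so no two queens attack.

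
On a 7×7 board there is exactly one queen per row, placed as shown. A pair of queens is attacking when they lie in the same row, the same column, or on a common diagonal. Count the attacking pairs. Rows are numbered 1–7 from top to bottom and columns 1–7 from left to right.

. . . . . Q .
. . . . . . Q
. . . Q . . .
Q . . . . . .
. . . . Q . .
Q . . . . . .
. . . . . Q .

6

Same column: (1,6)–(7,6) (column 6); (4,1)–(6,1) (column 1).
Same diagonal: (1,6)–(2,7) (|1−2| = |6−7| = 1); (1,6)–(3,4) (|1−3| = |6−4| = 2); (1,6)–(6,1) (|1−6| = |6−1| = 5); (3,4)–(6,1) (|3−6| = |4−1| = 3).
Total attacking pairs: 6.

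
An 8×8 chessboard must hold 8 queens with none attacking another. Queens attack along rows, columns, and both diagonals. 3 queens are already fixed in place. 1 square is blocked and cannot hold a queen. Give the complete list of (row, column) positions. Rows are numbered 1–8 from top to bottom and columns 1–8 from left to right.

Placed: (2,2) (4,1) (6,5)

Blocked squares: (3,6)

Row 1: attacked by (2,2)→{1,2,3}; (4,1)→{1,4}; (6,5)→{5}. Safe: 6, 7, 8. Place at column 7.
Row 3: attacked by (1,7)→{5,7}; (2,2)→{1,2,3}; (4,1)→{1,2}; (6,5)→{2,5,8}. Blocked: 6. Safe: 4. Place at column 4.
Row 5: attacked by (1,7)→{3,7}; (2,2)→{2,5}; (3,4)→{2,4,6}; (4,1)→{1,2}; (6,5)→{4,5,6}. Safe: 8. Place at column 8.
Row 7: attacked by (1,7)→{1,7}; (2,2)→{2,7}; (3,4)→{4,8}; (4,1)→{1,4}; (5,8)→{6,8}; (6,5)→{4,5,6}. Safe: 3. Place at column 3.
Row 8: attacked by (1,7)→{7}; (2,2)→{2,8}; (3,4)→{4}; (4,1)→{1,5}; (5,8)→{5,8}; (6,5)→{3,5,7}; (7,3)→{2,3,4}. Safe: 6. Place at column 6.
Columns [7, 2, 4, 1, 8, 5, 3, 6], r−c [-6, 0, -1, 3, -3, 1, 4, 2], r+c [8, 4, 7, 5, 13, 11, 10, 14] are all distinct, so no two queens attack.

(1,7) (2,2) (3,4) (4,1) (5,8) (6,5) (7,3) (8,6)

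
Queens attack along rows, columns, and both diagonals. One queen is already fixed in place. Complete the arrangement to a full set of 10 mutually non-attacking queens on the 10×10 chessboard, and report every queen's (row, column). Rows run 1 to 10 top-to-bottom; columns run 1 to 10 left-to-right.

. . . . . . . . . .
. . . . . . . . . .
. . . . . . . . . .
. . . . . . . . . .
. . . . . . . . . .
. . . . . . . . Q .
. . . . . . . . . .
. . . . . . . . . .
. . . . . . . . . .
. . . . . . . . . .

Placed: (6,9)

Row 1: attacked by (6,9)→{4,9}. Safe: 1, 2, 3, 5, 6, 7, 8, 10. Place at column 6.
Row 2: attacked by (1,6)→{5,6,7}; (6,9)→{5,9}. Safe: 1, 2, 3, 4, 8, 10. Place at column 3.
Row 3: attacked by (1,6)→{4,6,8}; (2,3)→{2,3,4}; (6,9)→{6,9}. Safe: 1, 5, 7, 10. Place at column 5.
Row 4: attacked by (1,6)→{3,6,9}; (2,3)→{1,3,5}; (3,5)→{4,5,6}; (6,9)→{7,9}. Safe: 2, 8, 10. Place at column 8.
Row 5: attacked by (1,6)→{2,6,10}; (2,3)→{3,6}; (3,5)→{3,5,7}; (4,8)→{7,8,9}; (6,9)→{8,9,10}. Safe: 1, 4. Place at column 1.
Row 7: attacked by (1,6)→{6}; (2,3)→{3,8}; (3,5)→{1,5,9}; (4,8)→{5,8}; (5,1)→{1,3}; (6,9)→{8,9,10}. Safe: 2, 4, 7. Place at column 4.
Row 8: attacked by (1,6)→{6}; (2,3)→{3,9}; (3,5)→{5,10}; (4,8)→{4,8}; (5,1)→{1,4}; (6,9)→{7,9}; (7,4)→{3,4,5}. Safe: 2. Place at column 2.
Row 9: attacked by (1,6)→{6}; (2,3)→{3,10}; (3,5)→{5}; (4,8)→{3,8}; (5,1)→{1,5}; (6,9)→{6,9}; (7,4)→{2,4,6}; (8,2)→{1,2,3}. Safe: 7. Place at column 7.
Row 10: attacked by (1,6)→{6}; (2,3)→{3}; (3,5)→{5}; (4,8)→{2,8}; (5,1)→{1,6}; (6,9)→{5,9}; (7,4)→{1,4,7}; (8,2)→{2,4}; (9,7)→{6,7,8}. Safe: 10. Place at column 10.
Columns [6, 3, 5, 8, 1, 9, 4, 2, 7, 10], r−c [-5, -1, -2, -4, 4, -3, 3, 6, 2, 0], r+c [7, 5, 8, 12, 6, 15, 11, 10, 16, 20] are all distinct, so no two queens attack.

(1,6) (2,3) (3,5) (4,8) (5,1) (6,9) (7,4) (8,2) (9,7) (10,10)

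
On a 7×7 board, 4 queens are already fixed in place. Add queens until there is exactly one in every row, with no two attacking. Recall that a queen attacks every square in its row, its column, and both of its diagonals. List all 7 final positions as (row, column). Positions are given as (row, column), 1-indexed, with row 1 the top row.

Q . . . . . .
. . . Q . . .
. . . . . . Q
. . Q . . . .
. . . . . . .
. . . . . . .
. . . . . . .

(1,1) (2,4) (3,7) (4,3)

(1,1) (2,4) (3,7) (4,3) (5,6) (6,2) (7,5)

Row 5: attacked by (1,1)→{1,5}; (2,4)→{1,4,7}; (3,7)→{5,7}; (4,3)→{2,3,4}. Safe: 6. Place at column 6.
Row 6: attacked by (1,1)→{1,6}; (2,4)→{4}; (3,7)→{4,7}; (4,3)→{1,3,5}; (5,6)→{5,6,7}. Safe: 2. Place at column 2.
Row 7: attacked by (1,1)→{1,7}; (2,4)→{4}; (3,7)→{3,7}; (4,3)→{3,6}; (5,6)→{4,6}; (6,2)→{1,2,3}. Safe: 5. Place at column 5.
Columns [1, 4, 7, 3, 6, 2, 5], r−c [0, -2, -4, 1, -1, 4, 2], r+c [2, 6, 10, 7, 11, 8, 12] are all distinct, so no two queens attack.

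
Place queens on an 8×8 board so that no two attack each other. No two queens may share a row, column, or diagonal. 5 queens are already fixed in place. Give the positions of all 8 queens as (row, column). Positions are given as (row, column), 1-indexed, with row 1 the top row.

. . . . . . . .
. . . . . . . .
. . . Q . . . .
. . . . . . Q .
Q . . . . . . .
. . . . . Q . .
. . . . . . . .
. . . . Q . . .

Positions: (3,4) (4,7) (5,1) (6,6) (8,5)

(1,3) (2,8) (3,4) (4,7) (5,1) (6,6) (7,2) (8,5)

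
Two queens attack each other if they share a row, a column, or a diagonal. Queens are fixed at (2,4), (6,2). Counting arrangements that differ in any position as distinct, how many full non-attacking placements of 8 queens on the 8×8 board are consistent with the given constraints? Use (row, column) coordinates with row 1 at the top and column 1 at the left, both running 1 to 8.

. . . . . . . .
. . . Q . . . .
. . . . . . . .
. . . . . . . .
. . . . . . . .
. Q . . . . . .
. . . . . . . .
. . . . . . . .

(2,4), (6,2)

Branch on row 1: col 1 → 0; col 6 → 2; col 8 → 1.
Sum: 0 + 2 + 1 = 3.

3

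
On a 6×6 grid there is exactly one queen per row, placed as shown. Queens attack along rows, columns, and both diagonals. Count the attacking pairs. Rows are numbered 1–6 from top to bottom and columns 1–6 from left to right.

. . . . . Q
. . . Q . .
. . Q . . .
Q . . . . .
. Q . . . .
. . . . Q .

3

Same diagonal: (1,6)–(5,2) (|1−5| = |6−2| = 4); (2,4)–(3,3) (|2−3| = |4−3| = 1); (4,1)–(5,2) (|4−5| = |1−2| = 1).
Total attacking pairs: 3.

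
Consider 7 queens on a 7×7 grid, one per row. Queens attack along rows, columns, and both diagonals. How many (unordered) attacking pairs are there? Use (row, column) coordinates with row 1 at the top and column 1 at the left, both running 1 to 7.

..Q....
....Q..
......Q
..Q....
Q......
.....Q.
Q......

Same column: (1,3)–(4,3) (column 3); (5,1)–(7,1) (column 1).
Same diagonal: (2,5)–(4,3) (|2−4| = |5−3| = 2).
Total attacking pairs: 3.

3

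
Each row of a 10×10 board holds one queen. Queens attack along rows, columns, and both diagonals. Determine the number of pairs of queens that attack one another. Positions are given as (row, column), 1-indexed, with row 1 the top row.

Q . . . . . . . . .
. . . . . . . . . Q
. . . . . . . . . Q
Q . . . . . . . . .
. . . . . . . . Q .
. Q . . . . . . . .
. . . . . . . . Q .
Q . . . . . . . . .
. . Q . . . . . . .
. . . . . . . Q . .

6

Same column: (1,1)–(4,1) (column 1); (1,1)–(8,1) (column 1); (2,10)–(3,10) (column 10); (4,1)–(8,1) (column 1); (5,9)–(7,9) (column 9).
Same diagonal: (2,10)–(9,3) (|2−9| = |10−3| = 7).
Total attacking pairs: 6.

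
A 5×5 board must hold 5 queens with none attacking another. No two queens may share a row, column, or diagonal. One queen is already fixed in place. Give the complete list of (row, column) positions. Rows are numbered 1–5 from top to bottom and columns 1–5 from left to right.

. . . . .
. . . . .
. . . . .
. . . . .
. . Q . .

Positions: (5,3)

(1,5) (2,2) (3,4) (4,1) (5,3)

Row 1: attacked by (5,3)→{3}. Safe: 1, 2, 4, 5. Place at column 5.
Row 2: attacked by (1,5)→{4,5}; (5,3)→{3}. Safe: 1, 2. Place at column 2.
Row 3: attacked by (1,5)→{3,5}; (2,2)→{1,2,3}; (5,3)→{1,3,5}. Safe: 4. Place at column 4.
Row 4: attacked by (1,5)→{2,5}; (2,2)→{2,4}; (3,4)→{3,4,5}; (5,3)→{2,3,4}. Safe: 1. Place at column 1.
Columns [5, 2, 4, 1, 3], r−c [-4, 0, -1, 3, 2], r+c [6, 4, 7, 5, 8] are all distinct, so no two queens attack.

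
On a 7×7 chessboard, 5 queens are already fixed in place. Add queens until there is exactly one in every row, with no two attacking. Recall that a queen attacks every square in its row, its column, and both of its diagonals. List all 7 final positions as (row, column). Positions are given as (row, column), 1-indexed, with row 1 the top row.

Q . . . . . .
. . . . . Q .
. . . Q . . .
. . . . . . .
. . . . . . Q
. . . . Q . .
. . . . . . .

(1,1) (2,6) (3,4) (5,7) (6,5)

(1,1) (2,6) (3,4) (4,2) (5,7) (6,5) (7,3)

Row 4: attacked by (1,1)→{1,4}; (2,6)→{4,6}; (3,4)→{3,4,5}; (5,7)→{6,7}; (6,5)→{3,5,7}. Safe: 2. Place at column 2.
Row 7: attacked by (1,1)→{1,7}; (2,6)→{1,6}; (3,4)→{4}; (4,2)→{2,5}; (5,7)→{5,7}; (6,5)→{4,5,6}. Safe: 3. Place at column 3.
Columns [1, 6, 4, 2, 7, 5, 3], r−c [0, -4, -1, 2, -2, 1, 4], r+c [2, 8, 7, 6, 12, 11, 10] are all distinct, so no two queens attack.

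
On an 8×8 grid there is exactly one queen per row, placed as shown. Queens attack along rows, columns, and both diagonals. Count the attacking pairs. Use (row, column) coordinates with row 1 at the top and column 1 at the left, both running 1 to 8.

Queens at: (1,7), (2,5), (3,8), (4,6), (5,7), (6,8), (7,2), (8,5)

Same column: (1,7)–(5,7) (column 7); (2,5)–(8,5) (column 5); (3,8)–(6,8) (column 8).
Same diagonal: (4,6)–(5,7) (|4−5| = |6−7| = 1); (4,6)–(6,8) (|4−6| = |6−8| = 2); (5,7)–(6,8) (|5−6| = |7−8| = 1).
Total attacking pairs: 6.

6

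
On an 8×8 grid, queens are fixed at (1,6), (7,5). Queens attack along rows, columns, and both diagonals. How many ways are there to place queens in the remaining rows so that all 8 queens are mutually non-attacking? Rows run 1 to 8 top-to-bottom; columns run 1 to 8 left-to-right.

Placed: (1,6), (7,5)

3

Branch on row 2: col 1 → 0; col 2 → 1; col 3 → 0; col 4 → 1; col 8 → 1.
Sum: 0 + 1 + 0 + 1 + 1 = 3.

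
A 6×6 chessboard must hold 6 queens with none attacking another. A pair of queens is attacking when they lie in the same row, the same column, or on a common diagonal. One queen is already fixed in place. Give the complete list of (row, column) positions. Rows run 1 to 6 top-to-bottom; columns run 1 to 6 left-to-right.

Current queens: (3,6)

Row 1: attacked by (3,6)→{4,6}. Safe: 1, 2, 3, 5. Place at column 2.
Row 2: attacked by (1,2)→{1,2,3}; (3,6)→{5,6}. Safe: 4. Place at column 4.
Row 4: attacked by (1,2)→{2,5}; (2,4)→{2,4,6}; (3,6)→{5,6}. Safe: 1, 3. Place at column 1.
Row 5: attacked by (1,2)→{2,6}; (2,4)→{1,4}; (3,6)→{4,6}; (4,1)→{1,2}. Safe: 3, 5. Place at column 3.
Row 6: attacked by (1,2)→{2}; (2,4)→{4}; (3,6)→{3,6}; (4,1)→{1,3}; (5,3)→{2,3,4}. Safe: 5. Place at column 5.
Columns [2, 4, 6, 1, 3, 5], r−c [-1, -2, -3, 3, 2, 1], r+c [3, 6, 9, 5, 8, 11] are all distinct, so no two queens attack.

(1,2) (2,4) (3,6) (4,1) (5,3) (6,5)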